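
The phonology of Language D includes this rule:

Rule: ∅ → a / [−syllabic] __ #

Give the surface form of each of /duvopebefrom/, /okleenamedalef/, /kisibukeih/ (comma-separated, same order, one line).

duvopebefroma, okleenamedalefa, kisibukeiha

/duvopebefrom/: the form ends in the consonant /m/, so [a] is inserted word-finally. → [duvopebefroma].
/okleenamedalef/: the form ends in the consonant /f/, so [a] is inserted word-finally. → [okleenamedalefa].
/kisibukeih/: the form ends in the consonant /h/, so [a] is inserted word-finally. → [kisibukeiha].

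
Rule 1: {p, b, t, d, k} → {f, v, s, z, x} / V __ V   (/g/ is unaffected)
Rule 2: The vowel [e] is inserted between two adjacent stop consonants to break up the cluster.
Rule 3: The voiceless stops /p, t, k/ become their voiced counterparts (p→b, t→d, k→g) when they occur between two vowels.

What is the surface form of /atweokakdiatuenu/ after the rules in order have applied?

Rule 1 (intervocalic spirantization): /k/ is a stop between vowels /o/ and /a/, so it spirantizes to the fricative [x]. /t/ is a stop between vowels /a/ and /u/, so it spirantizes to the fricative [s]. /atweokakdiatuenu/ → atweoxakdiasuenu.
Rule 2 (stop-cluster e-epenthesis): /k/ and /d/ form a stop–stop cluster, so [e] is inserted between them. /atweoxakdiasuenu/ → atweoxakediasuenu.
Rule 3 (intervocalic voicing): /k/ is a voiceless stop between vowels /a/ and /e/, so it voices to [g]. /atweoxakediasuenu/ → atweoxagediasuenu.

atweoxagediasuenu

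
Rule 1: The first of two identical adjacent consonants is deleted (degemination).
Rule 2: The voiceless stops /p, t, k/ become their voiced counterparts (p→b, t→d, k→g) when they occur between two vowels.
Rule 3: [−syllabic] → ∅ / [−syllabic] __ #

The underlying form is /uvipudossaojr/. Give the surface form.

uvibudosaoj

Rule 1 (degemination): /ss/ is a geminate; the first /s/ deletes. /uvipudossaojr/ → uvipudosaojr.
Rule 2 (intervocalic voicing): /p/ is a voiceless stop between vowels /i/ and /u/, so it voices to [b]. /uvipudosaojr/ → uvibudosaojr.
Rule 3 (final cluster simplification): /r/ is the second consonant of a word-final cluster /jr/, so it deletes. /uvibudosaojr/ → uvibudosaoj.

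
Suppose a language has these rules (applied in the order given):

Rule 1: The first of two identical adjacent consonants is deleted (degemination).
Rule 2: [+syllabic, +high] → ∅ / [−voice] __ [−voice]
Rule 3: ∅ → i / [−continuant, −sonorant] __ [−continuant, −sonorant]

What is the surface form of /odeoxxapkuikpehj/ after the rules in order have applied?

odeoxapikuikipehj

Rule 1 (degemination): /xx/ is a geminate; the first /x/ deletes. /odeoxxapkuikpehj/ → odeoxapkuikpehj.
Rule 2 (high vowel syncope): no segment meets the environment; /odeoxapkuikpehj/ is unchanged.
Rule 3 (stop-cluster i-epenthesis): /p/ and /k/ form a stop–stop cluster, so [i] is inserted between them. /k/ and /p/ form a stop–stop cluster, so [i] is inserted between them. /odeoxapkuikpehj/ → odeoxapikuikipehj.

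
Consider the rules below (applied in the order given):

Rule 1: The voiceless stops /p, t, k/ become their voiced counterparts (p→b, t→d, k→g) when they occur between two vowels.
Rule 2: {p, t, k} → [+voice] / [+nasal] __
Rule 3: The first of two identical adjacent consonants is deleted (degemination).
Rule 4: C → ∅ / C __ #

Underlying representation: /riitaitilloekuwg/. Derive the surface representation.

riidaidiloeguw

Rule 1 (intervocalic voicing): /t/ is a voiceless stop between vowels /i/ and /a/, so it voices to [d]. /t/ is a voiceless stop between vowels /i/ and /i/, so it voices to [d]. /k/ is a voiceless stop between vowels /e/ and /u/, so it voices to [g]. /riitaitilloekuwg/ → riidaidilloeguwg.
Rule 2 (post-nasal voicing): no segment meets the environment; /riidaidilloeguwg/ is unchanged.
Rule 3 (degemination): /ll/ is a geminate; the first /l/ deletes. /riidaidilloeguwg/ → riidaidiloeguwg.
Rule 4 (final cluster simplification): /g/ is the second consonant of a word-final cluster /wg/, so it deletes. /riidaidiloeguwg/ → riidaidiloeguw.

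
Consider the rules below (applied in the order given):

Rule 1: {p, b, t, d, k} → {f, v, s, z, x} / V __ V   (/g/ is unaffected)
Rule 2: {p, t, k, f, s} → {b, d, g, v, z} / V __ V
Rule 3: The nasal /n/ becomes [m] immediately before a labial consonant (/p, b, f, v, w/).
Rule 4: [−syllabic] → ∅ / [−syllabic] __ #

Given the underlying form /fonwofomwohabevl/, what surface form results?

fomwovomwohavev

Rule 1 (intervocalic spirantization): /b/ is a stop between vowels /a/ and /e/, so it spirantizes to the fricative [v]. /fonwofomwohabevl/ → fonwofomwohavevl.
Rule 2 (intervocalic voicing): /f/ is a voiceless obstruent between vowels /o/ and /o/, so it voices to [v]. /fonwofomwohavevl/ → fonwovomwohavevl.
Rule 3 (nasal place assimilation): /n/ precedes the labial consonant /w/, so it assimilates in place to [m]. /fonwovomwohavevl/ → fomwovomwohavevl.
Rule 4 (final cluster simplification): /l/ is the second consonant of a word-final cluster /vl/, so it deletes. /fomwovomwohavevl/ → fomwovomwohavev.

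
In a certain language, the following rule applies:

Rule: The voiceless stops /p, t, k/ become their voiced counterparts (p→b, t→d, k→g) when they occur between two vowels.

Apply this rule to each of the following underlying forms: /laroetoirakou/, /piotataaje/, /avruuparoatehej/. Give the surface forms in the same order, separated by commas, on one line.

laroedoiragou, piodadaaje, avruubaroadehej

/laroetoirakou/: /t/ is a voiceless stop between vowels /e/ and /o/, so it voices to [d]. /k/ is a voiceless stop between vowels /a/ and /o/, so it voices to [g]. → [laroedoiragou].
/piotataaje/: /t/ is a voiceless stop between vowels /o/ and /a/, so it voices to [d]. /t/ is a voiceless stop between vowels /a/ and /a/, so it voices to [d]. → [piodadaaje].
/avruuparoatehej/: /p/ is a voiceless stop between vowels /u/ and /a/, so it voices to [b]. /t/ is a voiceless stop between vowels /a/ and /e/, so it voices to [d]. → [avruubaroadehej].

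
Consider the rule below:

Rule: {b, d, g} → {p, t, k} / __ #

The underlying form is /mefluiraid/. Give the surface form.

/d/ is a voiced stop in word-final position, so it devoices to [t].
Surface form: [mefluirait].

mefluirait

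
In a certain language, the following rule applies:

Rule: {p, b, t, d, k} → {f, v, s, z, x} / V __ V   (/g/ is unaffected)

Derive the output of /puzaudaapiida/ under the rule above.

puzauzaafiiza

Scanning /puzaudaapiida/: /p/ at position 1 is not in the conditioning environment; /d/ is a stop between vowels /u/ and /a/, so it spirantizes to the fricative [z]; /p/ is a stop between vowels /a/ and /i/, so it spirantizes to the fricative [f]; /d/ is a stop between vowels /i/ and /a/, so it spirantizes to the fricative [z].
Result: [puzauzaafiiza].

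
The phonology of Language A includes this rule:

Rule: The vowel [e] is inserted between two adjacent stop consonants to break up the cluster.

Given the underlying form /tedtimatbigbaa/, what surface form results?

tedetimatebigebaa

/d/ and /t/ form a stop–stop cluster, so [e] is inserted between them.
/t/ and /b/ form a stop–stop cluster, so [e] is inserted between them.
/g/ and /b/ form a stop–stop cluster, so [e] is inserted between them.
Surface form: [tedetimatebigebaa].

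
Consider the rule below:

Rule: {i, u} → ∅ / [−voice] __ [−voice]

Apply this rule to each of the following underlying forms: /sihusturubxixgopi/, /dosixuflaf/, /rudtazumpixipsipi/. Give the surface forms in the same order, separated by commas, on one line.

shsturubxxgopi, dosxflaf, rudtazumpxpspi

/sihusturubxixgopi/: /i/ is a high vowel flanked by voiceless consonants /s/ and /h/, so it deletes. /u/ is a high vowel flanked by voiceless consonants /h/ and /s/, so it deletes. /i/ is a high vowel flanked by voiceless consonants /x/ and /x/, so it deletes. → [shsturubxxgopi].
/dosixuflaf/: /i/ is a high vowel flanked by voiceless consonants /s/ and /x/, so it deletes. /u/ is a high vowel flanked by voiceless consonants /x/ and /f/, so it deletes. → [dosxflaf].
/rudtazumpixipsipi/: /i/ is a high vowel flanked by voiceless consonants /p/ and /x/, so it deletes. /i/ is a high vowel flanked by voiceless consonants /x/ and /p/, so it deletes. /i/ is a high vowel flanked by voiceless consonants /s/ and /p/, so it deletes. → [rudtazumpxpspi].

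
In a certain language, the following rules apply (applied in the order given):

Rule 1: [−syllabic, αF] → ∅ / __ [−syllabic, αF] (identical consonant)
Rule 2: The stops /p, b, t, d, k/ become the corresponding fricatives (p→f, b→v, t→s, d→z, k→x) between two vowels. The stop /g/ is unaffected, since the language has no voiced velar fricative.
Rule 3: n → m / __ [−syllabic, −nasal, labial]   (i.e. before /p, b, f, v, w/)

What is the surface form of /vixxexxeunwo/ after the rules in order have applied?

vixexeumwo

Rule 1 (degemination): /xx/ is a geminate; the first /x/ deletes. /xx/ is a geminate; the first /x/ deletes. /vixxexxeunwo/ → vixexeunwo.
Rule 2 (intervocalic spirantization): no segment meets the environment; /vixexeunwo/ is unchanged.
Rule 3 (nasal place assimilation): /n/ precedes the labial consonant /w/, so it assimilates in place to [m]. /vixexeunwo/ → vixexeumwo.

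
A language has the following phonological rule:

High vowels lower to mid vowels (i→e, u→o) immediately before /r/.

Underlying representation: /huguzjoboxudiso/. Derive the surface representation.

huguzjoboxudiso

No segment of /huguzjoboxudiso/ meets the structural description of the rule, so the form surfaces unchanged.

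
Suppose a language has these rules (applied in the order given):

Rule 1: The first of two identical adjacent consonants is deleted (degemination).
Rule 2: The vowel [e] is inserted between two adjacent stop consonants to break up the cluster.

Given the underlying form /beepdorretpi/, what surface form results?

Rule 1 (degemination): /rr/ is a geminate; the first /r/ deletes. /beepdorretpi/ → beepdoretpi.
Rule 2 (stop-cluster e-epenthesis): /p/ and /d/ form a stop–stop cluster, so [e] is inserted between them. /t/ and /p/ form a stop–stop cluster, so [e] is inserted between them. /beepdoretpi/ → beepedoretepi.

beepedoretepi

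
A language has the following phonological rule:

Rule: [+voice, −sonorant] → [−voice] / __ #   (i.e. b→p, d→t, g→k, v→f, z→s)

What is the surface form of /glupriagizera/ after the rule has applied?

glupriagizera

No segment of /glupriagizera/ meets the structural description of the rule, so the form surfaces unchanged.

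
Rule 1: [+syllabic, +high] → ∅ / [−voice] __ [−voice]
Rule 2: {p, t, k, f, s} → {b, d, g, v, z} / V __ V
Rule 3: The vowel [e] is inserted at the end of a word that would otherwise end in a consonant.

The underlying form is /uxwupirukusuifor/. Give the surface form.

Rule 1 (high vowel syncope): /u/ is a high vowel flanked by voiceless consonants /k/ and /s/, so it deletes. /uxwupirukusuifor/ → uxwupiruksuifor.
Rule 2 (intervocalic voicing): /p/ is a voiceless obstruent between vowels /u/ and /i/, so it voices to [b]. /f/ is a voiceless obstruent between vowels /i/ and /o/, so it voices to [v]. /uxwupiruksuifor/ → uxwubiruksuivor.
Rule 3 (final e-epenthesis): the form ends in the consonant /r/, so [e] is inserted word-finally. /uxwubiruksuivor/ → uxwubiruksuivore.

uxwubiruksuivore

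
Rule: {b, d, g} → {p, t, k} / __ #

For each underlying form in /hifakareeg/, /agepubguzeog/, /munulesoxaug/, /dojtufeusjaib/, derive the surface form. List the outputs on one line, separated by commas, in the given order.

/hifakareeg/: /g/ is a voiced stop in word-final position, so it devoices to [k]. → [hifakareek].
/agepubguzeog/: /g/ is a voiced stop in word-final position, so it devoices to [k]. → [agepubguzeok].
/munulesoxaug/: /g/ is a voiced stop in word-final position, so it devoices to [k]. → [munulesoxauk].
/dojtufeusjaib/: /b/ is a voiced stop in word-final position, so it devoices to [p]. → [dojtufeusjaip].

hifakareek, agepubguzeok, munulesoxauk, dojtufeusjaip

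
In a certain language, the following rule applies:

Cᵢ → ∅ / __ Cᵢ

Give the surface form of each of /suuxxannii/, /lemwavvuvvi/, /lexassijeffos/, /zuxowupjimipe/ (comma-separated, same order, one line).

suuxanii, lemwavuvi, lexasijefos, zuxowupjimipe

/suuxxannii/: /xx/ is a geminate; the first /x/ deletes. /nn/ is a geminate; the first /n/ deletes. → [suuxanii].
/lemwavvuvvi/: /vv/ is a geminate; the first /v/ deletes. /vv/ is a geminate; the first /v/ deletes. → [lemwavuvi].
/lexassijeffos/: /ss/ is a geminate; the first /s/ deletes. /ff/ is a geminate; the first /f/ deletes. → [lexasijefos].
/zuxowupjimipe/: the rule's environment is not met; surfaces unchanged as [zuxowupjimipe].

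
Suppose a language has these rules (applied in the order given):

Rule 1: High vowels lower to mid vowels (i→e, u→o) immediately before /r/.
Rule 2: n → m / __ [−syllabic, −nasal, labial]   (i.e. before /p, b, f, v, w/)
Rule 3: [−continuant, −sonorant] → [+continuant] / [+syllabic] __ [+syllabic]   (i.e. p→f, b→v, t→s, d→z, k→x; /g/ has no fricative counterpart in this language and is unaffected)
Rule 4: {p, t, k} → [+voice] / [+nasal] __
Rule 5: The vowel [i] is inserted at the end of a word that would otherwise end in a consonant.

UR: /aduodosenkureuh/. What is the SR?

azuozosengoreuhi

Rule 1 (pre-rhotic lowering): /u/ is a high vowel immediately before /r/, so it lowers to [o]. /aduodosenkureuh/ → aduodosenkoreuh.
Rule 2 (nasal place assimilation): no segment meets the environment; /aduodosenkoreuh/ is unchanged.
Rule 3 (intervocalic spirantization): /d/ is a stop between vowels /a/ and /u/, so it spirantizes to the fricative [z]. /d/ is a stop between vowels /o/ and /o/, so it spirantizes to the fricative [z]. /aduodosenkoreuh/ → azuozosenkoreuh.
Rule 4 (post-nasal voicing): /k/ is a voiceless stop immediately after the nasal /n/, so it voices to [g]. /azuozosenkoreuh/ → azuozosengoreuh.
Rule 5 (final i-epenthesis): the form ends in the consonant /h/, so [i] is inserted word-finally. /azuozosengoreuh/ → azuozosengoreuhi.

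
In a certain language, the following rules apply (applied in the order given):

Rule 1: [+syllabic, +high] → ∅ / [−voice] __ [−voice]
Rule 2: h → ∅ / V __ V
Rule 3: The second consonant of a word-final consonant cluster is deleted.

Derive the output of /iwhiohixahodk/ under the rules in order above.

Rule 1 (high vowel syncope): /i/ is a high vowel flanked by voiceless consonants /h/ and /x/, so it deletes. /iwhiohixahodk/ → iwhiohxahodk.
Rule 2 (intervocalic h-deletion): /h/ occurs between vowels /a/ and /o/, so it deletes. /iwhiohxahodk/ → iwhiohxaodk.
Rule 3 (final cluster simplification): /k/ is the second consonant of a word-final cluster /dk/, so it deletes. /iwhiohxaodk/ → iwhiohxaod.

iwhiohxaod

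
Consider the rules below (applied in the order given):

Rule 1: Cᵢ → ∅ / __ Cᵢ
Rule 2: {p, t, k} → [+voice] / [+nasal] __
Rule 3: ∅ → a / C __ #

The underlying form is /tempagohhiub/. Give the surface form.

tembagohiuba

Rule 1 (degemination): /hh/ is a geminate; the first /h/ deletes. /tempagohhiub/ → tempagohiub.
Rule 2 (post-nasal voicing): /p/ is a voiceless stop immediately after the nasal /m/, so it voices to [b]. /tempagohiub/ → tembagohiub.
Rule 3 (final a-epenthesis): the form ends in the consonant /b/, so [a] is inserted word-finally. /tembagohiub/ → tembagohiuba.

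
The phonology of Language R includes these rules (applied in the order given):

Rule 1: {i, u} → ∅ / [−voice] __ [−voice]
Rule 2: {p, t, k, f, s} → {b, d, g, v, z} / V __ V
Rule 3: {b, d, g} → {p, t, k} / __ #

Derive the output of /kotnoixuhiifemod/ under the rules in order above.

kotnoixhiivemot

Rule 1 (high vowel syncope): /u/ is a high vowel flanked by voiceless consonants /x/ and /h/, so it deletes. /kotnoixuhiifemod/ → kotnoixhiifemod.
Rule 2 (intervocalic voicing): /f/ is a voiceless obstruent between vowels /i/ and /e/, so it voices to [v]. /kotnoixhiifemod/ → kotnoixhiivemod.
Rule 3 (final devoicing): /d/ is a voiced stop in word-final position, so it devoices to [t]. /kotnoixhiivemod/ → kotnoixhiivemot.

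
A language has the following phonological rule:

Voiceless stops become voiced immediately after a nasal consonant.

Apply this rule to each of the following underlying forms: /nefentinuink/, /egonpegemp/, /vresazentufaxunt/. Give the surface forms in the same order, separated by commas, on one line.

nefendinuing, egonbegemb, vresazendufaxund

/nefentinuink/: /t/ is a voiceless stop immediately after the nasal /n/, so it voices to [d]. /k/ is a voiceless stop immediately after the nasal /n/, so it voices to [g]. → [nefendinuing].
/egonpegemp/: /p/ is a voiceless stop immediately after the nasal /n/, so it voices to [b]. /p/ is a voiceless stop immediately after the nasal /m/, so it voices to [b]. → [egonbegemb].
/vresazentufaxunt/: /t/ is a voiceless stop immediately after the nasal /n/, so it voices to [d]. /t/ is a voiceless stop immediately after the nasal /n/, so it voices to [d]. → [vresazendufaxund].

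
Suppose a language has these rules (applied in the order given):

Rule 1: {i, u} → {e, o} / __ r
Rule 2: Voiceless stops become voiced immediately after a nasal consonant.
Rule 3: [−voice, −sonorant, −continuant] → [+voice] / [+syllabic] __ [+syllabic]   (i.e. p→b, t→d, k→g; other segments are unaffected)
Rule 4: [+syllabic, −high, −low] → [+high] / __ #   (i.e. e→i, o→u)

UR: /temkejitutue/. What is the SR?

Rule 1 (pre-rhotic lowering): no segment meets the environment; /temkejitutue/ is unchanged.
Rule 2 (post-nasal voicing): /k/ is a voiceless stop immediately after the nasal /m/, so it voices to [g]. /temkejitutue/ → temgejitutue.
Rule 3 (intervocalic voicing): /t/ is a voiceless stop between vowels /i/ and /u/, so it voices to [d]. /t/ is a voiceless stop between vowels /u/ and /u/, so it voices to [d]. /temgejitutue/ → temgejidudue.
Rule 4 (final vowel raising): /e/ is a mid vowel in word-final position, so it raises to [i]. /temgejidudue/ → temgejidudui.

temgejidudui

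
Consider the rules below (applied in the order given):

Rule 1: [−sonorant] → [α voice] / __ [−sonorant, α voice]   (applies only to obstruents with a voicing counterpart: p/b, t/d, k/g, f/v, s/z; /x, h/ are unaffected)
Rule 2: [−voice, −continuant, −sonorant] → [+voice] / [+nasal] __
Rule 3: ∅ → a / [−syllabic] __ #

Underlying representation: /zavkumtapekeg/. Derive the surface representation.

zafkumdapekega

Rule 1 (regressive voicing assimilation): /v/ precedes the voiceless obstruent /k/, so it devoices to [f] by assimilation. /zavkumtapekeg/ → zafkumtapekeg.
Rule 2 (post-nasal voicing): /t/ is a voiceless stop immediately after the nasal /m/, so it voices to [d]. /zafkumtapekeg/ → zafkumdapekeg.
Rule 3 (final a-epenthesis): the form ends in the consonant /g/, so [a] is inserted word-finally. /zafkumdapekeg/ → zafkumdapekega.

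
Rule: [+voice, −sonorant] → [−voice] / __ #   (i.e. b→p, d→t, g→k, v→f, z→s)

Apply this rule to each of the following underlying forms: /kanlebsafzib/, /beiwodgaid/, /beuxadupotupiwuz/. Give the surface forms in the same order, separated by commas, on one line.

kanlebsafzip, beiwodgait, beuxadupotupiwus

/kanlebsafzib/: /b/ is a voiced obstruent in word-final position, so it devoices to [p]. → [kanlebsafzip].
/beiwodgaid/: /d/ is a voiced obstruent in word-final position, so it devoices to [t]. → [beiwodgait].
/beuxadupotupiwuz/: /z/ is a voiced obstruent in word-final position, so it devoices to [s]. → [beuxadupotupiwus].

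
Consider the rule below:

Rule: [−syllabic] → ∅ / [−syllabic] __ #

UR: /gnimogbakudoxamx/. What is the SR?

gnimogbakudoxam

/x/ is the second consonant of a word-final cluster /mx/, so it deletes.
Surface form: [gnimogbakudoxam].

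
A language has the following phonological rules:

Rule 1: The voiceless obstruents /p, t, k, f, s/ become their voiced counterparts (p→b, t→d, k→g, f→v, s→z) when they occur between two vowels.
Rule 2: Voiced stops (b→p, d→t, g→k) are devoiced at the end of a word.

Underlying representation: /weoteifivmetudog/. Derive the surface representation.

weodeivivmedudok

Rule 1 (intervocalic voicing): /t/ is a voiceless obstruent between vowels /o/ and /e/, so it voices to [d]. /f/ is a voiceless obstruent between vowels /i/ and /i/, so it voices to [v]. /t/ is a voiceless obstruent between vowels /e/ and /u/, so it voices to [d]. /weoteifivmetudog/ → weodeivivmedudog.
Rule 2 (final devoicing): /g/ is a voiced stop in word-final position, so it devoices to [k]. /weodeivivmedudog/ → weodeivivmedudok.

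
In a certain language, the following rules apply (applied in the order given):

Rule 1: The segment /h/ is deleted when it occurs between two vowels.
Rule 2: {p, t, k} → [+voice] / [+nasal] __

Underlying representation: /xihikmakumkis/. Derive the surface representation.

Rule 1 (intervocalic h-deletion): /h/ occurs between vowels /i/ and /i/, so it deletes. /xihikmakumkis/ → xiikmakumkis.
Rule 2 (post-nasal voicing): /k/ is a voiceless stop immediately after the nasal /m/, so it voices to [g]. /xiikmakumkis/ → xiikmakumgis.

xiikmakumgis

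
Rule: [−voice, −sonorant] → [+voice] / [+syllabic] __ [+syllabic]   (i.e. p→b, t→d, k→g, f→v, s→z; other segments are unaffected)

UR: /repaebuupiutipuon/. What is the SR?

rebaebuubiudibuon

/p/ is a voiceless obstruent between vowels /e/ and /a/, so it voices to [b].
/p/ is a voiceless obstruent between vowels /u/ and /i/, so it voices to [b].
/t/ is a voiceless obstruent between vowels /u/ and /i/, so it voices to [d].
/p/ is a voiceless obstruent between vowels /i/ and /u/, so it voices to [b].
Surface form: [rebaebuubiudibuon].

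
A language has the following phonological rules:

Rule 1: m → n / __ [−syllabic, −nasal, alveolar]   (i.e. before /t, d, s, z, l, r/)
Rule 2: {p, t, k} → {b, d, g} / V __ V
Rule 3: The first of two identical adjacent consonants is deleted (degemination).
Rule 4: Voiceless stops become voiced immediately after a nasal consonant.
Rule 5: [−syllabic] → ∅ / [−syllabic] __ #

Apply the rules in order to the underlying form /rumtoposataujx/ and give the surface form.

rundobosadauj

Rule 1 (nasal place assimilation): /m/ precedes the alveolar consonant /t/, so it assimilates in place to [n]. /rumtoposataujx/ → runtoposataujx.
Rule 2 (intervocalic voicing): /p/ is a voiceless stop between vowels /o/ and /o/, so it voices to [b]. /t/ is a voiceless stop between vowels /a/ and /a/, so it voices to [d]. /runtoposataujx/ → runtobosadaujx.
Rule 3 (degemination): no segment meets the environment; /runtobosadaujx/ is unchanged.
Rule 4 (post-nasal voicing): /t/ is a voiceless stop immediately after the nasal /n/, so it voices to [d]. /runtobosadaujx/ → rundobosadaujx.
Rule 5 (final cluster simplification): /x/ is the second consonant of a word-final cluster /jx/, so it deletes. /rundobosadaujx/ → rundobosadauj.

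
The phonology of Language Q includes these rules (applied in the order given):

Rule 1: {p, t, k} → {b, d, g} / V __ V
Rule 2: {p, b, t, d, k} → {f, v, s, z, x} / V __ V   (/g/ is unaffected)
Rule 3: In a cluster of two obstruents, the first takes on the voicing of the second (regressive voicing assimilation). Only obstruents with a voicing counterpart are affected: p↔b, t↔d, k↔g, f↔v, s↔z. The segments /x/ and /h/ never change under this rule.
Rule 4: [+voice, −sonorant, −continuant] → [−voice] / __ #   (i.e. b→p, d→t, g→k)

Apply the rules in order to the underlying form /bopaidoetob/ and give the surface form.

Rule 1 (intervocalic voicing): /p/ is a voiceless stop between vowels /o/ and /a/, so it voices to [b]. /t/ is a voiceless stop between vowels /e/ and /o/, so it voices to [d]. /bopaidoetob/ → bobaidoedob.
Rule 2 (intervocalic spirantization): /b/ is a stop between vowels /o/ and /a/, so it spirantizes to the fricative [v]. /d/ is a stop between vowels /i/ and /o/, so it spirantizes to the fricative [z]. /d/ is a stop between vowels /e/ and /o/, so it spirantizes to the fricative [z]. /bobaidoedob/ → bovaizoezob.
Rule 3 (regressive voicing assimilation): no segment meets the environment; /bovaizoezob/ is unchanged.
Rule 4 (final devoicing): /b/ is a voiced stop in word-final position, so it devoices to [p]. /bovaizoezob/ → bovaizoezop.

bovaizoezop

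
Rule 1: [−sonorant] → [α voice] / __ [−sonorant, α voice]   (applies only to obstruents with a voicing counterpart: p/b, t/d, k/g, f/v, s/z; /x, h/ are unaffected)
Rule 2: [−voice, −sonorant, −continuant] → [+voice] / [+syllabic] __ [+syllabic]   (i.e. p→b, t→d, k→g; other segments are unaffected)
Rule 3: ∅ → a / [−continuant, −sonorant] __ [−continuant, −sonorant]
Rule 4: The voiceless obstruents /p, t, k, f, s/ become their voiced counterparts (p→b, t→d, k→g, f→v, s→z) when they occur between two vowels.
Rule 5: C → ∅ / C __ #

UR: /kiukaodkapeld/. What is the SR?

Rule 1 (regressive voicing assimilation): /d/ precedes the voiceless obstruent /k/, so it devoices to [t] by assimilation. /kiukaodkapeld/ → kiukaotkapeld.
Rule 2 (intervocalic voicing): /k/ is a voiceless stop between vowels /u/ and /a/, so it voices to [g]. /p/ is a voiceless stop between vowels /a/ and /e/, so it voices to [b]. /kiukaotkapeld/ → kiugaotkabeld.
Rule 3 (stop-cluster a-epenthesis): /t/ and /k/ form a stop–stop cluster, so [a] is inserted between them. /kiugaotkabeld/ → kiugaotakabeld.
Rule 4 (intervocalic voicing): /t/ is a voiceless obstruent between vowels /o/ and /a/, so it voices to [d]. /k/ is a voiceless obstruent between vowels /a/ and /a/, so it voices to [g]. /kiugaotakabeld/ → kiugaodagabeld.
Rule 5 (final cluster simplification): /d/ is the second consonant of a word-final cluster /ld/, so it deletes. /kiugaodagabeld/ → kiugaodagabel.

kiugaodagabel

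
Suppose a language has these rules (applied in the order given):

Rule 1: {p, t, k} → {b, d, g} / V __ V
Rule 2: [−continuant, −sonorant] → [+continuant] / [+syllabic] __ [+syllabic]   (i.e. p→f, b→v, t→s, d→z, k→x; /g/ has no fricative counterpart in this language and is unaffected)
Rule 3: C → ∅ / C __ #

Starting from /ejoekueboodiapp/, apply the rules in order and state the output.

Rule 1 (intervocalic voicing): /k/ is a voiceless stop between vowels /e/ and /u/, so it voices to [g]. /ejoekueboodiapp/ → ejoegueboodiapp.
Rule 2 (intervocalic spirantization): /b/ is a stop between vowels /e/ and /o/, so it spirantizes to the fricative [v]. /d/ is a stop between vowels /o/ and /i/, so it spirantizes to the fricative [z]. /ejoegueboodiapp/ → ejoeguevooziapp.
Rule 3 (final cluster simplification): /p/ is the second consonant of a word-final cluster /pp/, so it deletes. /ejoeguevooziapp/ → ejoeguevooziap.

ejoeguevooziap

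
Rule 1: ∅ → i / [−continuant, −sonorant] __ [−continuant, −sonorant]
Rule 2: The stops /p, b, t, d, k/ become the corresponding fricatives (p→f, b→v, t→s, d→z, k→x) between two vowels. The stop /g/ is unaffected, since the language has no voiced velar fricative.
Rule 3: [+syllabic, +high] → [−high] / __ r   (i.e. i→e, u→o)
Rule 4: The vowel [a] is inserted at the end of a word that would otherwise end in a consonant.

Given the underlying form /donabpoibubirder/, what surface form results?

donavifoivuverdera

Rule 1 (stop-cluster i-epenthesis): /b/ and /p/ form a stop–stop cluster, so [i] is inserted between them. /donabpoibubirder/ → donabipoibubirder.
Rule 2 (intervocalic spirantization): /b/ is a stop between vowels /a/ and /i/, so it spirantizes to the fricative [v]. /p/ is a stop between vowels /i/ and /o/, so it spirantizes to the fricative [f]. /b/ is a stop between vowels /i/ and /u/, so it spirantizes to the fricative [v]. /b/ is a stop between vowels /u/ and /i/, so it spirantizes to the fricative [v]. /donabipoibubirder/ → donavifoivuvirder.
Rule 3 (pre-rhotic lowering): /i/ is a high vowel immediately before /r/, so it lowers to [e]. /donavifoivuvirder/ → donavifoivuverder.
Rule 4 (final a-epenthesis): the form ends in the consonant /r/, so [a] is inserted word-finally. /donavifoivuverder/ → donavifoivuverdera.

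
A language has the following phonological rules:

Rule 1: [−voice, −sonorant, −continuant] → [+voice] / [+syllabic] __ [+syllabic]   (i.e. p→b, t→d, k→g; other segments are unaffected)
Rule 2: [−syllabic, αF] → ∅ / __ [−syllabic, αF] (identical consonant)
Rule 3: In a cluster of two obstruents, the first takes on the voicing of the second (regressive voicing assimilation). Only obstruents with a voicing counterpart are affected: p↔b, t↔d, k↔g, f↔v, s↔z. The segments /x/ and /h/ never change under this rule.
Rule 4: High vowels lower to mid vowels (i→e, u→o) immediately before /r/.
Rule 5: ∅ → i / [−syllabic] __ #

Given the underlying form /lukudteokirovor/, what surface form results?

Rule 1 (intervocalic voicing): /k/ is a voiceless stop between vowels /u/ and /u/, so it voices to [g]. /k/ is a voiceless stop between vowels /o/ and /i/, so it voices to [g]. /lukudteokirovor/ → lugudteogirovor.
Rule 2 (degemination): no segment meets the environment; /lugudteogirovor/ is unchanged.
Rule 3 (regressive voicing assimilation): /d/ precedes the voiceless obstruent /t/, so it devoices to [t] by assimilation. /lugudteogirovor/ → lugutteogirovor.
Rule 4 (pre-rhotic lowering): /i/ is a high vowel immediately before /r/, so it lowers to [e]. /lugutteogirovor/ → lugutteogerovor.
Rule 5 (final i-epenthesis): the form ends in the consonant /r/, so [i] is inserted word-finally. /lugutteogerovor/ → lugutteogerovori.

lugutteogerovori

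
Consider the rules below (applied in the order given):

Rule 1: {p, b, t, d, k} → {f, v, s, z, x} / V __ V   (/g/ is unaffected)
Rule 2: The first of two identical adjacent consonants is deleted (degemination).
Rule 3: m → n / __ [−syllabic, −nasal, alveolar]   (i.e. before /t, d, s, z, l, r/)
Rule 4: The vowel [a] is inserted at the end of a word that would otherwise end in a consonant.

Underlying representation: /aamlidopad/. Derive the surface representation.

Rule 1 (intervocalic spirantization): /d/ is a stop between vowels /i/ and /o/, so it spirantizes to the fricative [z]. /p/ is a stop between vowels /o/ and /a/, so it spirantizes to the fricative [f]. /aamlidopad/ → aamlizofad.
Rule 2 (degemination): no segment meets the environment; /aamlizofad/ is unchanged.
Rule 3 (nasal place assimilation): /m/ precedes the alveolar consonant /l/, so it assimilates in place to [n]. /aamlizofad/ → aanlizofad.
Rule 4 (final a-epenthesis): the form ends in the consonant /d/, so [a] is inserted word-finally. /aanlizofad/ → aanlizofada.

aanlizofada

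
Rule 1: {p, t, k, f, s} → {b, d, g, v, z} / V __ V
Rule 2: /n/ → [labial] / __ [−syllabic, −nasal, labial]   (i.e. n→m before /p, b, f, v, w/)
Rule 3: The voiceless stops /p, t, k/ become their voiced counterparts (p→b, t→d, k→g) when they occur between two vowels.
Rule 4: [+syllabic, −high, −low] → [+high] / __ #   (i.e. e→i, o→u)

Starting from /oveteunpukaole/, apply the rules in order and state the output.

ovedeumpugaoli

Rule 1 (intervocalic voicing): /t/ is a voiceless obstruent between vowels /e/ and /e/, so it voices to [d]. /k/ is a voiceless obstruent between vowels /u/ and /a/, so it voices to [g]. /oveteunpukaole/ → ovedeunpugaole.
Rule 2 (nasal place assimilation): /n/ precedes the labial consonant /p/, so it assimilates in place to [m]. /ovedeunpugaole/ → ovedeumpugaole.
Rule 3 (intervocalic voicing): no segment meets the environment; /ovedeumpugaole/ is unchanged.
Rule 4 (final vowel raising): /e/ is a mid vowel in word-final position, so it raises to [i]. /ovedeumpugaole/ → ovedeumpugaoli.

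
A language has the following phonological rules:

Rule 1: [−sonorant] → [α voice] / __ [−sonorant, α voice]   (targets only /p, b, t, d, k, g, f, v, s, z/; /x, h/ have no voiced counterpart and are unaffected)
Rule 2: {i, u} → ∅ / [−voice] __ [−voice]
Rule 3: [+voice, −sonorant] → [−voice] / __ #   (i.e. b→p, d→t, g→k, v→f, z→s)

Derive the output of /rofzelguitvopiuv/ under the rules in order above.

Rule 1 (regressive voicing assimilation): /f/ precedes the voiced obstruent /z/, so it voices to [v] by assimilation. /t/ precedes the voiced obstruent /v/, so it voices to [d] by assimilation. /rofzelguitvopiuv/ → rovzelguidvopiuv.
Rule 2 (high vowel syncope): no segment meets the environment; /rovzelguidvopiuv/ is unchanged.
Rule 3 (final devoicing): /v/ is a voiced obstruent in word-final position, so it devoices to [f]. /rovzelguidvopiuv/ → rovzelguidvopiuf.

rovzelguidvopiuf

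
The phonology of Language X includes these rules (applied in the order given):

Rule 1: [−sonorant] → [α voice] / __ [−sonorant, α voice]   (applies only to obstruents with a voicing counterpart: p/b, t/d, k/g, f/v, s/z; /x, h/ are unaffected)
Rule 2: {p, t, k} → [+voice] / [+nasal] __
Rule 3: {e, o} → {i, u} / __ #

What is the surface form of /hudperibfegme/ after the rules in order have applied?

Rule 1 (regressive voicing assimilation): /d/ precedes the voiceless obstruent /p/, so it devoices to [t] by assimilation. /b/ precedes the voiceless obstruent /f/, so it devoices to [p] by assimilation. /hudperibfegme/ → hutperipfegme.
Rule 2 (post-nasal voicing): no segment meets the environment; /hutperipfegme/ is unchanged.
Rule 3 (final vowel raising): /e/ is a mid vowel in word-final position, so it raises to [i]. /hutperipfegme/ → hutperipfegmi.

hutperipfegmi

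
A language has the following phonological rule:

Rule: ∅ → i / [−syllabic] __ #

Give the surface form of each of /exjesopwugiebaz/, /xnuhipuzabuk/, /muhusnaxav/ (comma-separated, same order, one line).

exjesopwugiebazi, xnuhipuzabuki, muhusnaxavi

/exjesopwugiebaz/: the form ends in the consonant /z/, so [i] is inserted word-finally. → [exjesopwugiebazi].
/xnuhipuzabuk/: the form ends in the consonant /k/, so [i] is inserted word-finally. → [xnuhipuzabuki].
/muhusnaxav/: the form ends in the consonant /v/, so [i] is inserted word-finally. → [muhusnaxavi].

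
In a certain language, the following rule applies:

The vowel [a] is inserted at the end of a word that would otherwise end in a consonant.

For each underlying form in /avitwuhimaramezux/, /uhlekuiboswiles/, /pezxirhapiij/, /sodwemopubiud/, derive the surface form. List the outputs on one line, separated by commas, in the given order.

/avitwuhimaramezux/: the form ends in the consonant /x/, so [a] is inserted word-finally. → [avitwuhimaramezuxa].
/uhlekuiboswiles/: the form ends in the consonant /s/, so [a] is inserted word-finally. → [uhlekuiboswilesa].
/pezxirhapiij/: the form ends in the consonant /j/, so [a] is inserted word-finally. → [pezxirhapiija].
/sodwemopubiud/: the form ends in the consonant /d/, so [a] is inserted word-finally. → [sodwemopubiuda].

avitwuhimaramezuxa, uhlekuiboswilesa, pezxirhapiija, sodwemopubiuda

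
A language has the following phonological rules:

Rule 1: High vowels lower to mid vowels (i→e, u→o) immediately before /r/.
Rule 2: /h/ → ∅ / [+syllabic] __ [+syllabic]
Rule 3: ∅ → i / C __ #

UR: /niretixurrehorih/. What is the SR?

Rule 1 (pre-rhotic lowering): /i/ is a high vowel immediately before /r/, so it lowers to [e]. /u/ is a high vowel immediately before /r/, so it lowers to [o]. /niretixurrehorih/ → neretixorrehorih.
Rule 2 (intervocalic h-deletion): /h/ occurs between vowels /e/ and /o/, so it deletes. /neretixorrehorih/ → neretixorreorih.
Rule 3 (final i-epenthesis): the form ends in the consonant /h/, so [i] is inserted word-finally. /neretixorreorih/ → neretixorreorihi.

neretixorreorihi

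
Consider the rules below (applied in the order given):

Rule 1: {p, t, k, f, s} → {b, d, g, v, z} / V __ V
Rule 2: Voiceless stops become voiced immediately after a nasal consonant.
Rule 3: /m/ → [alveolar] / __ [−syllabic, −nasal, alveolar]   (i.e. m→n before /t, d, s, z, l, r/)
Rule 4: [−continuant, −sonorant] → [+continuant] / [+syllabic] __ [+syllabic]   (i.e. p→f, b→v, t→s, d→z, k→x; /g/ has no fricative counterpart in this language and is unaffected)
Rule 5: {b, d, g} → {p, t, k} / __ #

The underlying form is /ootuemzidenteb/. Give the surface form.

Rule 1 (intervocalic voicing): /t/ is a voiceless obstruent between vowels /o/ and /u/, so it voices to [d]. /ootuemzidenteb/ → ooduemzidenteb.
Rule 2 (post-nasal voicing): /t/ is a voiceless stop immediately after the nasal /n/, so it voices to [d]. /ooduemzidenteb/ → ooduemzidendeb.
Rule 3 (nasal place assimilation): /m/ precedes the alveolar consonant /z/, so it assimilates in place to [n]. /ooduemzidendeb/ → ooduenzidendeb.
Rule 4 (intervocalic spirantization): /d/ is a stop between vowels /o/ and /u/, so it spirantizes to the fricative [z]. /d/ is a stop between vowels /i/ and /e/, so it spirantizes to the fricative [z]. /ooduenzidendeb/ → oozuenzizendeb.
Rule 5 (final devoicing): /b/ is a voiced stop in word-final position, so it devoices to [p]. /oozuenzizendeb/ → oozuenzizendep.

oozuenzizendep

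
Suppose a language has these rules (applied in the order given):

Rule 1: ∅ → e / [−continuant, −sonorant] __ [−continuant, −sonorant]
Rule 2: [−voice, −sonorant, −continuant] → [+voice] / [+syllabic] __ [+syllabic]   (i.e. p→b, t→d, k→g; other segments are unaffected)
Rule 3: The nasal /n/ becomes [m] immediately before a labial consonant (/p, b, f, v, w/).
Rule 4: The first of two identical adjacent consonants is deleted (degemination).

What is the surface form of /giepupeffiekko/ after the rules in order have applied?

giebubefiegego

Rule 1 (stop-cluster e-epenthesis): /k/ and /k/ form a stop–stop cluster, so [e] is inserted between them. /giepupeffiekko/ → giepupeffiekeko.
Rule 2 (intervocalic voicing): /p/ is a voiceless stop between vowels /e/ and /u/, so it voices to [b]. /p/ is a voiceless stop between vowels /u/ and /e/, so it voices to [b]. /k/ is a voiceless stop between vowels /e/ and /e/, so it voices to [g]. /k/ is a voiceless stop between vowels /e/ and /o/, so it voices to [g]. /giepupeffiekeko/ → giebubeffiegego.
Rule 3 (nasal place assimilation): no segment meets the environment; /giebubeffiegego/ is unchanged.
Rule 4 (degemination): /ff/ is a geminate; the first /f/ deletes. /giebubeffiegego/ → giebubefiegego.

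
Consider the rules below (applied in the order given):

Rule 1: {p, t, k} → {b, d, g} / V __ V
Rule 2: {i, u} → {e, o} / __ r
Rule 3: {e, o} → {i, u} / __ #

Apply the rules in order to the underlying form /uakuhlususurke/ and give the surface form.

Rule 1 (intervocalic voicing): /k/ is a voiceless stop between vowels /a/ and /u/, so it voices to [g]. /uakuhlususurke/ → uaguhlususurke.
Rule 2 (pre-rhotic lowering): /u/ is a high vowel immediately before /r/, so it lowers to [o]. /uaguhlususurke/ → uaguhlususorke.
Rule 3 (final vowel raising): /e/ is a mid vowel in word-final position, so it raises to [i]. /uaguhlususorke/ → uaguhlususorki.

uaguhlususorki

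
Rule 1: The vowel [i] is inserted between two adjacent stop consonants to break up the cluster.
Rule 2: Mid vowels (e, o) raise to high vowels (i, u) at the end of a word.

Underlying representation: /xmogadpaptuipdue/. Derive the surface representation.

Rule 1 (stop-cluster i-epenthesis): /d/ and /p/ form a stop–stop cluster, so [i] is inserted between them. /p/ and /t/ form a stop–stop cluster, so [i] is inserted between them. /p/ and /d/ form a stop–stop cluster, so [i] is inserted between them. /xmogadpaptuipdue/ → xmogadipapituipidue.
Rule 2 (final vowel raising): /e/ is a mid vowel in word-final position, so it raises to [i]. /xmogadipapituipidue/ → xmogadipapituipidui.

xmogadipapituipidui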